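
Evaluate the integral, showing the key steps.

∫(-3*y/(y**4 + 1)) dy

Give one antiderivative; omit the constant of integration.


Step 1. Substitute u = y**2, turning ∫(-3*y/(y**4 + 1)) dy into ∫(-3/(2*(u**2 + 1))) du: now ∫(-3/(2*(u**2 + 1))) du.
Step 2. Evaluate the standard form: now -3*atan(u)/2.
Step 3. Substitute back u = y**2: now -3*atan(y**2)/2.
Answer: -3*atan(y**2)/2.


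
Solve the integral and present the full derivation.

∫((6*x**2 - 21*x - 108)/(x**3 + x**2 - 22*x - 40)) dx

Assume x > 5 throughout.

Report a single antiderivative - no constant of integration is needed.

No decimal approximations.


Step 1. Decompose ∫((6*x**2 - 21*x - 108)/(x**3 + x**2 - 22*x - 40)) dx by partial fractions, (6*x**2 - 21*x - 108)/(x**3 + x**2 - 22*x - 40) = 4/(x + 4) + 3/(x + 2) - 1/(x - 5): now ∫(-1/(x - 5)) dx + ∫(3/(x + 2)) dx + ∫(4/(x + 4)) dx.
Step 2. Evaluate the standard form [assuming x > 5]: now -log(x - 5) + ∫(3/(x + 2)) dx + ∫(4/(x + 4)) dx.
Step 3. Evaluate the standard form [assuming x > -2]: now -log(x - 5) + 3*log(x + 2) + ∫(4/(x + 4)) dx.
Step 4. Evaluate the standard form [assuming x > -4]: now -log(x - 5) + 3*log(x + 2) + 4*log(x + 4).
Answer: -log(x - 5) + 3*log(x + 2) + 4*log(x + 4).


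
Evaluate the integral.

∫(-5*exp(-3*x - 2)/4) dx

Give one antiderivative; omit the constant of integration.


Answer: 5*exp(-3*x - 2)/12.


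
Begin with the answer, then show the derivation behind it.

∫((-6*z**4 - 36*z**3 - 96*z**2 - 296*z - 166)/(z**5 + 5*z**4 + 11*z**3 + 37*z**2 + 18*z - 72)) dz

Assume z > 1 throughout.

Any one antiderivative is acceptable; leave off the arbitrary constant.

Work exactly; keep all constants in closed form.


The answer is -4*log(z - 1) - 3*log(z + 2) + log(z + 4) - 4*atan(z/3)/3.
Step 1. Decompose ∫((-6*z**4 - 36*z**3 - 96*z**2 - 296*z - 166)/(z**5 + 5*z**4 + 11*z**3 + 37*z**2 + 18*z - 72)) dz by partial fractions, (-6*z**4 - 36*z**3 - 96*z**2 - 296*z - 166)/(z**5 + 5*z**4 + 11*z**3 + 37*z**2 + 18*z - 72) = -4/(z**2 + 9) + 1/(z + 4) - 3/(z + 2) - 4/(z - 1): now ∫(-4/(z - 1)) dz + ∫(-3/(z + 2)) dz + ∫(1/(z + 4)) dz + ∫(-4/(z**2 + 9)) dz.
Step 2. Evaluate the standard form [assuming z > 1]: now -4*log(z - 1) + ∫(-3/(z + 2)) dz + ∫(1/(z + 4)) dz + ∫(-4/(z**2 + 9)) dz.
Step 3. Evaluate the standard form [assuming z > -4]: now -4*log(z - 1) + log(z + 4) + ∫(-3/(z + 2)) dz + ∫(-4/(z**2 + 9)) dz.
Step 4. Evaluate the standard form [assuming z > -2]: now -4*log(z - 1) - 3*log(z + 2) + log(z + 4) + ∫(-4/(z**2 + 9)) dz.
Step 5. Evaluate the standard form: now -4*log(z - 1) - 3*log(z + 2) + log(z + 4) - 4*atan(z/3)/3.
Answer: -4*log(z - 1) - 3*log(z + 2) + log(z + 4) - 4*atan(z/3)/3.


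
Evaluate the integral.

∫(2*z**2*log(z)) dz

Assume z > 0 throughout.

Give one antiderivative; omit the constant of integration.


Answer: 2*z**3*log(z)/3 - 2*z**3/9.


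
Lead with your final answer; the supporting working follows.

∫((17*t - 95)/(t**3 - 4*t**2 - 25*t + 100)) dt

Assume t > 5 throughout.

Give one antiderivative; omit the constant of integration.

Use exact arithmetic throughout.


The answer is -log(t - 5) + 3*log(t - 4) - 2*log(t + 5).
Step 1. Decompose ∫((17*t - 95)/(t**3 - 4*t**2 - 25*t + 100)) dt by partial fractions, (17*t - 95)/(t**3 - 4*t**2 - 25*t + 100) = -2/(t + 5) + 3/(t - 4) - 1/(t - 5): now ∫(-1/(t - 5)) dt + ∫(3/(t - 4)) dt + ∫(-2/(t + 5)) dt.
Step 2. Evaluate the standard form [assuming t > 5]: now -log(t - 5) + ∫(3/(t - 4)) dt + ∫(-2/(t + 5)) dt.
Step 3. Evaluate the standard form [assuming t > -5]: now -log(t - 5) - 2*log(t + 5) + ∫(3/(t - 4)) dt.
Step 4. Evaluate the standard form [assuming t > 4]: now -log(t - 5) + 3*log(t - 4) - 2*log(t + 5).
Answer: -log(t - 5) + 3*log(t - 4) - 2*log(t + 5).


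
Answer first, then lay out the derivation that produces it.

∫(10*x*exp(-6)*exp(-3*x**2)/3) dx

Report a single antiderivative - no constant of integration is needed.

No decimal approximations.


The answer is -5*exp(-3*x**2 - 6)/9.
Step 1. Substitute u = x**2 + 2, turning ∫(10*x*exp(-6)*exp(-3*x**2)/3) dx into ∫(5*exp(-3*u)/3) du: now ∫(5*exp(-3*u)/3) du.
Step 2. Evaluate the standard form: now -5*exp(-3*u)/9.
Step 3. Substitute back u = x**2 + 2: now -5*exp(-3*x**2 - 6)/9.
Answer: -5*exp(-3*x**2 - 6)/9.


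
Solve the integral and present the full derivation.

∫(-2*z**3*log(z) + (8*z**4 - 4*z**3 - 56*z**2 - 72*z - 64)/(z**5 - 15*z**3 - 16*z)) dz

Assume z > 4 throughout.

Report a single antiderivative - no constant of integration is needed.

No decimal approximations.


Step 1. Rewrite: now ∫(-2*z**3*log(z)) dz + ∫((8*z**4 - 4*z**3 - 56*z**2 - 72*z - 64)/(z**5 - 15*z**3 - 16*z)) dz.
Step 2. Decompose ∫((8*z**4 - 4*z**3 - 56*z**2 - 72*z - 64)/(z**5 - 15*z**3 - 16*z)) dz by partial fractions, (8*z**4 - 4*z**3 - 56*z**2 - 72*z - 64)/(z**5 - 15*z**3 - 16*z) = 4/(z**2 + 1) + 3/(z + 4) + 1/(z - 4) + 4/z: now ∫(4/z) dz + ∫(-2*z**3*log(z)) dz + ∫(1/(z - 4)) dz + ∫(3/(z + 4)) dz + ∫(4/(z**2 + 1)) dz.
Step 3. Evaluate the standard form [assuming z > -4]: now 3*log(z + 4) + ∫(4/z) dz + ∫(-2*z**3*log(z)) dz + ∫(1/(z - 4)) dz + ∫(4/(z**2 + 1)) dz.
Step 4. Evaluate the standard form [assuming z > 0]: now 4*log(z) + 3*log(z + 4) + ∫(-2*z**3*log(z)) dz + ∫(1/(z - 4)) dz + ∫(4/(z**2 + 1)) dz.
Step 5. Evaluate the standard form [assuming z > 4]: now 4*log(z) + log(z - 4) + 3*log(z + 4) + ∫(-2*z**3*log(z)) dz + ∫(4/(z**2 + 1)) dz.
Step 6. Evaluate the standard form: now 4*log(z) + log(z - 4) + 3*log(z + 4) + 4*atan(z) + ∫(-2*z**3*log(z)) dz.
Step 7. Integrate ∫(-2*z**3*log(z)) dz by parts with u = log(z), dv = (-2*z**3) dz, so v = -z**4/2 [assuming z > 0]: now -z**4*log(z)/2 + 4*log(z) + log(z - 4) + 3*log(z + 4) + 4*atan(z) + ∫(z**3/2) dz.
Step 8. Evaluate the standard form: now -z**4*log(z)/2 + z**4/8 + 4*log(z) + log(z - 4) + 3*log(z + 4) + 4*atan(z).
Answer: -z**4*log(z)/2 + z**4/8 + 4*log(z) + log(z - 4) + 3*log(z + 4) + 4*atan(z).


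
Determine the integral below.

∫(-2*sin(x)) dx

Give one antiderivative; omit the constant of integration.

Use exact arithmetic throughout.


Answer: 2*cos(x).


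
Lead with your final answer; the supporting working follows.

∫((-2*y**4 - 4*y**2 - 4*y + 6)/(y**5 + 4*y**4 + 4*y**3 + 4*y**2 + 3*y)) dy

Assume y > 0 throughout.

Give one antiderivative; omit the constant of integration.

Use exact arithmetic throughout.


The answer is 2*log(y) - log(y + 1) - 3*log(y + 3) - 2*atan(y).
Step 1. Decompose ∫((-2*y**4 - 4*y**2 - 4*y + 6)/(y**5 + 4*y**4 + 4*y**3 + 4*y**2 + 3*y)) dy by partial fractions, (-2*y**4 - 4*y**2 - 4*y + 6)/(y**5 + 4*y**4 + 4*y**3 + 4*y**2 + 3*y) = -2/(y**2 + 1) - 3/(y + 3) - 1/(y + 1) + 2/y: now ∫(2/y) dy + ∫(-1/(y + 1)) dy + ∫(-3/(y + 3)) dy + ∫(-2/(y**2 + 1)) dy.
Step 2. Evaluate the standard form [assuming y > -1]: now -log(y + 1) + ∫(2/y) dy + ∫(-3/(y + 3)) dy + ∫(-2/(y**2 + 1)) dy.
Step 3. Evaluate the standard form [assuming y > 0]: now 2*log(y) - log(y + 1) + ∫(-3/(y + 3)) dy + ∫(-2/(y**2 + 1)) dy.
Step 4. Evaluate the standard form [assuming y > -3]: now 2*log(y) - log(y + 1) - 3*log(y + 3) + ∫(-2/(y**2 + 1)) dy.
Step 5. Evaluate the standard form: now 2*log(y) - log(y + 1) - 3*log(y + 3) - 2*atan(y).
Answer: 2*log(y) - log(y + 1) - 3*log(y + 3) - 2*atan(y).


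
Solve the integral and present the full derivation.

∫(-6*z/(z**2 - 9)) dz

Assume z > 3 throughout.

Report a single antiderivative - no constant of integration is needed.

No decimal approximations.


Step 1. Decompose ∫(-6*z/(z**2 - 9)) dz by partial fractions, -6*z/(z**2 - 9) = -3/(z + 3) - 3/(z - 3): now ∫(-3/(z - 3)) dz + ∫(-3/(z + 3)) dz.
Step 2. Evaluate the standard form [assuming z > 3]: now -3*log(z - 3) + ∫(-3/(z + 3)) dz.
Step 3. Evaluate the standard form [assuming z > -3]: now -3*log(z - 3) - 3*log(z + 3).
Answer: -3*log(z - 3) - 3*log(z + 3).


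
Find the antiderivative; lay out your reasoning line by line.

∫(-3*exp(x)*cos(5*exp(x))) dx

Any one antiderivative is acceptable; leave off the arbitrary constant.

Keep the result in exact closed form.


Step 1. Substitute u = exp(x), turning ∫(-3*exp(x)*cos(5*exp(x))) dx into ∫(-3*cos(5*u)) du: now ∫(-3*cos(5*u)) du.
Step 2. Evaluate the standard form: now -3*sin(5*u)/5.
Step 3. Substitute back u = exp(x): now -3*sin(5*exp(x))/5.
Answer: -3*sin(5*exp(x))/5.


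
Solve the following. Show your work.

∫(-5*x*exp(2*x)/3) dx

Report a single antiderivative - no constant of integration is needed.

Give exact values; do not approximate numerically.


Step 1. Integrate ∫(-5*x*exp(2*x)/3) dx by parts with u = x, dv = (-5*exp(2*x)/3) dx, so v = -5*exp(2*x)/6: now -5*x*exp(2*x)/6 + ∫(5*exp(2*x)/6) dx.
Step 2. Evaluate the standard form: now -5*x*exp(2*x)/6 + 5*exp(2*x)/12.
Answer: -5*x*exp(2*x)/6 + 5*exp(2*x)/12.


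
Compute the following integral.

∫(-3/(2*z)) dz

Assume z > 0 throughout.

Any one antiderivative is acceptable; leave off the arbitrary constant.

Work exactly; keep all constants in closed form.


Answer: -3*log(z)/2.


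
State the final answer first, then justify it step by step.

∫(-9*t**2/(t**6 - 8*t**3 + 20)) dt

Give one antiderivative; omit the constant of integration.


The answer is -3*atan(t**3/2 - 2)/2.
Step 1. Substitute u = t**3 - 4, turning ∫(-9*t**2/(t**6 - 8*t**3 + 20)) dt into ∫(-3/(u**2 + 4)) du: now ∫(-3/(u**2 + 4)) du.
Step 2. Evaluate the standard form: now -3*atan(u/2)/2.
Step 3. Substitute back u = t**3 - 4: now -3*atan(t**3/2 - 2)/2.
Answer: -3*atan(t**3/2 - 2)/2.


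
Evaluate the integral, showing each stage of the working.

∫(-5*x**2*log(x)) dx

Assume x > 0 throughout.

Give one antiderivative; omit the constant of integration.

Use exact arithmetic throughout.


Step 1. Integrate ∫(-5*x**2*log(x)) dx by parts with u = log(x), dv = (-5*x**2) dx, so v = -5*x**3/3 [assuming x > 0]: now -5*x**3*log(x)/3 + ∫(5*x**2/3) dx.
Step 2. Evaluate the standard form: now -5*x**3*log(x)/3 + 5*x**3/9.
Answer: -5*x**3*log(x)/3 + 5*x**3/9.


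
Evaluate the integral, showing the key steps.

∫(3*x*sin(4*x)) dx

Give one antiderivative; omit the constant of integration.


Step 1. Integrate ∫(3*x*sin(4*x)) dx by parts with u = x, dv = (3*sin(4*x)) dx, so v = -3*cos(4*x)/4: now -3*x*cos(4*x)/4 + ∫(3*cos(4*x)/4) dx.
Step 2. Evaluate the standard form: now -3*x*cos(4*x)/4 + 3*sin(4*x)/16.
Answer: -3*x*cos(4*x)/4 + 3*sin(4*x)/16.


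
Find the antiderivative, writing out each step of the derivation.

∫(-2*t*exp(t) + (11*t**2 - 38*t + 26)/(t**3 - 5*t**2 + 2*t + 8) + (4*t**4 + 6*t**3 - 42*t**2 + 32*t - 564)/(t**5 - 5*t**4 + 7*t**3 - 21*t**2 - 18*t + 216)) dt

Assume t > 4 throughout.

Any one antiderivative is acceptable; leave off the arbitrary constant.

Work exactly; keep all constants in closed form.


Step 1. Rewrite: now ∫(-2*t*exp(t)) dt + ∫((11*t**2 - 38*t + 26)/(t**3 - 5*t**2 + 2*t + 8)) dt + ∫((4*t**4 + 6*t**3 - 42*t**2 + 32*t - 564)/(t**5 - 5*t**4 + 7*t**3 - 21*t**2 - 18*t + 216)) dt.
Step 2. Decompose ∫((11*t**2 - 38*t + 26)/(t**3 - 5*t**2 + 2*t + 8)) dt by partial fractions, (11*t**2 - 38*t + 26)/(t**3 - 5*t**2 + 2*t + 8) = 5/(t + 1) + 1/(t - 2) + 5/(t - 4): now ∫(-2*t*exp(t)) dt + ∫((4*t**4 + 6*t**3 - 42*t**2 + 32*t - 564)/(t**5 - 5*t**4 + 7*t**3 - 21*t**2 - 18*t + 216)) dt + ∫(5/(t - 4)) dt + ∫(1/(t - 2)) dt + ∫(5/(t + 1)) dt.
Step 3. Evaluate the standard form [assuming t > 2]: now log(t - 2) + ∫(-2*t*exp(t)) dt + ∫((4*t**4 + 6*t**3 - 42*t**2 + 32*t - 564)/(t**5 - 5*t**4 + 7*t**3 - 21*t**2 - 18*t + 216)) dt + ∫(5/(t - 4)) dt + ∫(5/(t + 1)) dt.
Step 4. Evaluate the standard form [assuming t > 4]: now 5*log(t - 4) + log(t - 2) + ∫(-2*t*exp(t)) dt + ∫((4*t**4 + 6*t**3 - 42*t**2 + 32*t - 564)/(t**5 - 5*t**4 + 7*t**3 - 21*t**2 - 18*t + 216)) dt + ∫(5/(t + 1)) dt.
Step 5. Evaluate the standard form [assuming t > -1]: now 5*log(t - 4) + log(t - 2) + 5*log(t + 1) + ∫(-2*t*exp(t)) dt + ∫((4*t**4 + 6*t**3 - 42*t**2 + 32*t - 564)/(t**5 - 5*t**4 + 7*t**3 - 21*t**2 - 18*t + 216)) dt.
Step 6. Decompose ∫((4*t**4 + 6*t**3 - 42*t**2 + 32*t - 564)/(t**5 - 5*t**4 + 7*t**3 - 21*t**2 - 18*t + 216)) dt by partial fractions, (4*t**4 + 6*t**3 - 42*t**2 + 32*t - 564)/(t**5 - 5*t**4 + 7*t**3 - 21*t**2 - 18*t + 216) = 2/(t**2 + 9) - 2/(t + 2) + 4/(t - 3) + 2/(t - 4): now 5*log(t - 4) + log(t - 2) + 5*log(t + 1) + ∫(-2*t*exp(t)) dt + ∫(2/(t - 4)) dt + ∫(4/(t - 3)) dt + ∫(-2/(t + 2)) dt + ∫(2/(t**2 + 9)) dt.
Step 7. Evaluate the standard form [assuming t > 3]: now 5*log(t - 4) + 4*log(t - 3) + log(t - 2) + 5*log(t + 1) + ∫(-2*t*exp(t)) dt + ∫(2/(t - 4)) dt + ∫(-2/(t + 2)) dt + ∫(2/(t**2 + 9)) dt.
Step 8. Evaluate the standard form [assuming t > 4]: now 7*log(t - 4) + 4*log(t - 3) + log(t - 2) + 5*log(t + 1) + ∫(-2*t*exp(t)) dt + ∫(-2/(t + 2)) dt + ∫(2/(t**2 + 9)) dt.
Step 9. Evaluate the standard form [assuming t > -2]: now 7*log(t - 4) + 4*log(t - 3) + log(t - 2) + 5*log(t + 1) - 2*log(t + 2) + ∫(-2*t*exp(t)) dt + ∫(2/(t**2 + 9)) dt.
Step 10. Evaluate the standard form: now 7*log(t - 4) + 4*log(t - 3) + log(t - 2) + 5*log(t + 1) - 2*log(t + 2) + 2*atan(t/3)/3 + ∫(-2*t*exp(t)) dt.
Step 11. Integrate ∫(-2*t*exp(t)) dt by parts with u = t, dv = (-2*exp(t)) dt, so v = -2*exp(t): now -2*t*exp(t) + 7*log(t - 4) + 4*log(t - 3) + log(t - 2) + 5*log(t + 1) - 2*log(t + 2) + 2*atan(t/3)/3 + ∫(2*exp(t)) dt.
Step 12. Evaluate the standard form: now -2*t*exp(t) + 2*exp(t) + 7*log(t - 4) + 4*log(t - 3) + log(t - 2) + 5*log(t + 1) - 2*log(t + 2) + 2*atan(t/3)/3.
Answer: -2*t*exp(t) + 2*exp(t) + 7*log(t - 4) + 4*log(t - 3) + log(t - 2) + 5*log(t + 1) - 2*log(t + 2) + 2*atan(t/3)/3.


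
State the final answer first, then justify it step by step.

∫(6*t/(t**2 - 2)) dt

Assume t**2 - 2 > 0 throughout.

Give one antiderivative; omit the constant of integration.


The answer is 3*log(t**2 - 2).
Step 1. Substitute u = t**2 - 2, turning ∫(6*t/(t**2 - 2)) dt into ∫(3/u) du: now ∫(3/u) du.
Step 2. Evaluate the standard form [assuming u > 0]: now 3*log(u).
Step 3. Substitute back u = t**2 - 2: now 3*log(t**2 - 2).
Answer: 3*log(t**2 - 2).


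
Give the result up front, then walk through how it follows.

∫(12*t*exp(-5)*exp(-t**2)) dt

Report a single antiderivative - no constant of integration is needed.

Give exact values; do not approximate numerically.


The answer is -6*exp(-t**2 - 5).
Step 1. Substitute u = t**2 + 5, turning ∫(12*t*exp(-5)*exp(-t**2)) dt into ∫(6*exp(-u)) du: now ∫(6*exp(-u)) du.
Step 2. Evaluate the standard form: now -6*exp(-u).
Step 3. Substitute back u = t**2 + 5: now -6*exp(-t**2 - 5).
Answer: -6*exp(-t**2 - 5).


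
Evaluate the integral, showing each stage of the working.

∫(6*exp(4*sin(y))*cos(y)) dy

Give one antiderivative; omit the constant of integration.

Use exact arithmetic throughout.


Step 1. Substitute u = sin(y), turning ∫(6*exp(4*sin(y))*cos(y)) dy into ∫(6*exp(4*u)) du: now ∫(6*exp(4*u)) du.
Step 2. Evaluate the standard form: now 3*exp(4*u)/2.
Step 3. Substitute back u = sin(y): now 3*exp(4*sin(y))/2.
Answer: 3*exp(4*sin(y))/2.


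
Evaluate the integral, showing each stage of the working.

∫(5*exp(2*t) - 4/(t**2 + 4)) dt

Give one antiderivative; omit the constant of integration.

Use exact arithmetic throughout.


Step 1. Rewrite: now ∫(-4/(t**2 + 4)) dt + ∫(5*exp(2*t)) dt.
Step 2. Evaluate the standard form: now -2*atan(t/2) + ∫(5*exp(2*t)) dt.
Step 3. Evaluate the standard form: now 5*exp(2*t)/2 - 2*atan(t/2).
Answer: 5*exp(2*t)/2 - 2*atan(t/2).


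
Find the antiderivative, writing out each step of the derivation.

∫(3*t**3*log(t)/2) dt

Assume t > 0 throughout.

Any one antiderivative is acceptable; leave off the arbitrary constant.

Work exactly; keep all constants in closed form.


Step 1. Integrate ∫(3*t**3*log(t)/2) dt by parts with u = log(t), dv = (3*t**3/2) dt, so v = 3*t**4/8 [assuming t > 0]: now 3*t**4*log(t)/8 + ∫(-3*t**3/8) dt.
Step 2. Evaluate the standard form: now 3*t**4*log(t)/8 - 3*t**4/32.
Answer: 3*t**4*log(t)/8 - 3*t**4/32.


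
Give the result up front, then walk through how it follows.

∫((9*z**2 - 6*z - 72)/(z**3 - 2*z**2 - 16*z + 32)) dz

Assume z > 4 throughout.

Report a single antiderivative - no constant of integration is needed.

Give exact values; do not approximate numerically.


The answer is 3*log(z - 4) + 4*log(z - 2) + 2*log(z + 4).
Step 1. Decompose ∫((9*z**2 - 6*z - 72)/(z**3 - 2*z**2 - 16*z + 32)) dz by partial fractions, (9*z**2 - 6*z - 72)/(z**3 - 2*z**2 - 16*z + 32) = 2/(z + 4) + 4/(z - 2) + 3/(z - 4): now ∫(3/(z - 4)) dz + ∫(4/(z - 2)) dz + ∫(2/(z + 4)) dz.
Step 2. Evaluate the standard form [assuming z > 4]: now 3*log(z - 4) + ∫(4/(z - 2)) dz + ∫(2/(z + 4)) dz.
Step 3. Evaluate the standard form [assuming z > -4]: now 3*log(z - 4) + 2*log(z + 4) + ∫(4/(z - 2)) dz.
Step 4. Evaluate the standard form [assuming z > 2]: now 3*log(z - 4) + 4*log(z - 2) + 2*log(z + 4).
Answer: 3*log(z - 4) + 4*log(z - 2) + 2*log(z + 4).


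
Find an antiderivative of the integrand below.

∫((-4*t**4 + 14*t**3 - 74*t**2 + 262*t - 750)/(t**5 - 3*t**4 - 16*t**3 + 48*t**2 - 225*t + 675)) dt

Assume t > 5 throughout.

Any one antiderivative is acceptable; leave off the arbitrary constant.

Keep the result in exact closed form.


Answer: -3*log(t - 5) + 2*log(t - 3) - 3*log(t + 5) - 4*atan(t/3)/3.


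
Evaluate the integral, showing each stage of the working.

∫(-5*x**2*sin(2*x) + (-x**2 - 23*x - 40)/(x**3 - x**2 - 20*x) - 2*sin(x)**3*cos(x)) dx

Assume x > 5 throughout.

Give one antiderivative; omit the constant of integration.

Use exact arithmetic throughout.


Step 1. Rewrite: now ∫(-5*x**2*sin(2*x)) dx + ∫((-x**2 - 23*x - 40)/(x**3 - x**2 - 20*x)) dx + ∫(-2*sin(x)**3*cos(x)) dx.
Step 2. Decompose ∫((-x**2 - 23*x - 40)/(x**3 - x**2 - 20*x)) dx by partial fractions, (-x**2 - 23*x - 40)/(x**3 - x**2 - 20*x) = 1/(x + 4) - 4/(x - 5) + 2/x: now ∫(2/x) dx + ∫(-5*x**2*sin(2*x)) dx + ∫(-2*sin(x)**3*cos(x)) dx + ∫(-4/(x - 5)) dx + ∫(1/(x + 4)) dx.
Step 3. Evaluate the standard form [assuming x > -4]: now log(x + 4) + ∫(2/x) dx + ∫(-5*x**2*sin(2*x)) dx + ∫(-2*sin(x)**3*cos(x)) dx + ∫(-4/(x - 5)) dx.
Step 4. Evaluate the standard form [assuming x > 5]: now -4*log(x - 5) + log(x + 4) + ∫(2/x) dx + ∫(-5*x**2*sin(2*x)) dx + ∫(-2*sin(x)**3*cos(x)) dx.
Step 5. Evaluate the standard form [assuming x > 0]: now 2*log(x) - 4*log(x - 5) + log(x + 4) + ∫(-5*x**2*sin(2*x)) dx + ∫(-2*sin(x)**3*cos(x)) dx.
Step 6. Integrate ∫(-5*x**2*sin(2*x)) dx by parts with u = x**2, dv = (-5*sin(2*x)) dx, so v = 5*cos(2*x)/2: now 5*x**2*cos(2*x)/2 + 2*log(x) - 4*log(x - 5) + log(x + 4) + ∫(-5*x*cos(2*x)) dx + ∫(-2*sin(x)**3*cos(x)) dx.
Step 7. Integrate ∫(-5*x*cos(2*x)) dx by parts with u = x, dv = (-5*cos(2*x)) dx, so v = -5*sin(2*x)/2: now 5*x**2*cos(2*x)/2 - 5*x*sin(2*x)/2 + 2*log(x) - 4*log(x - 5) + log(x + 4) + ∫(-2*sin(x)**3*cos(x)) dx + ∫(5*sin(2*x)/2) dx.
Step 8. Evaluate the standard form: now 5*x**2*cos(2*x)/2 - 5*x*sin(2*x)/2 + 2*log(x) - 4*log(x - 5) + log(x + 4) - 5*cos(2*x)/4 + ∫(-2*sin(x)**3*cos(x)) dx.
Step 9. Substitute u = sin(x), turning ∫(-2*sin(x)**3*cos(x)) dx into ∫(-2*u**3) du: now 5*x**2*cos(2*x)/2 - 5*x*sin(2*x)/2 + 2*log(x) - 4*log(x - 5) + log(x + 4) - 5*cos(2*x)/4 + ∫(-2*u**3) du.
Step 10. Evaluate the standard form: now -u**4/2 + 5*x**2*cos(2*x)/2 - 5*x*sin(2*x)/2 + 2*log(x) - 4*log(x - 5) + log(x + 4) - 5*cos(2*x)/4.
Step 11. Substitute back u = sin(x): now 5*x**2*cos(2*x)/2 - 5*x*sin(2*x)/2 + 2*log(x) - 4*log(x - 5) + log(x + 4) - sin(x)**4/2 - 5*cos(2*x)/4.
Answer: 5*x**2*cos(2*x)/2 - 5*x*sin(2*x)/2 + 2*log(x) - 4*log(x - 5) + log(x + 4) - sin(x)**4/2 - 5*cos(2*x)/4.


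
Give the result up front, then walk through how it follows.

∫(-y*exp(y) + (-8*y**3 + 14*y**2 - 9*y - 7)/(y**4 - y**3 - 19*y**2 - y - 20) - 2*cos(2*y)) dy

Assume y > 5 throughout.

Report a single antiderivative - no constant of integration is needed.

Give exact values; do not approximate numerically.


The answer is -y*exp(y) + exp(y) - 3*log(y - 5) - 5*log(y + 4) - sin(2*y) + atan(y).
Step 1. Rewrite: now ∫(-y*exp(y)) dy + ∫((-8*y**3 + 14*y**2 - 9*y - 7)/(y**4 - y**3 - 19*y**2 - y - 20)) dy + ∫(-2*cos(2*y)) dy.
Step 2. Decompose ∫((-8*y**3 + 14*y**2 - 9*y - 7)/(y**4 - y**3 - 19*y**2 - y - 20)) dy by partial fractions, (-8*y**3 + 14*y**2 - 9*y - 7)/(y**4 - y**3 - 19*y**2 - y - 20) = 1/(y**2 + 1) - 5/(y + 4) - 3/(y - 5): now ∫(-y*exp(y)) dy + ∫(-3/(y - 5)) dy + ∫(-5/(y + 4)) dy + ∫(1/(y**2 + 1)) dy + ∫(-2*cos(2*y)) dy.
Step 3. Evaluate the standard form [assuming y > 5]: now -3*log(y - 5) + ∫(-y*exp(y)) dy + ∫(-5/(y + 4)) dy + ∫(1/(y**2 + 1)) dy + ∫(-2*cos(2*y)) dy.
Step 4. Evaluate the standard form [assuming y > -4]: now -3*log(y - 5) - 5*log(y + 4) + ∫(-y*exp(y)) dy + ∫(1/(y**2 + 1)) dy + ∫(-2*cos(2*y)) dy.
Step 5. Evaluate the standard form: now -3*log(y - 5) - 5*log(y + 4) + atan(y) + ∫(-y*exp(y)) dy + ∫(-2*cos(2*y)) dy.
Step 6. Integrate ∫(-y*exp(y)) dy by parts with u = y, dv = (-exp(y)) dy, so v = -exp(y): now -y*exp(y) - 3*log(y - 5) - 5*log(y + 4) + atan(y) + ∫(exp(y)) dy + ∫(-2*cos(2*y)) dy.
Step 7. Evaluate the standard form: now -y*exp(y) + exp(y) - 3*log(y - 5) - 5*log(y + 4) + atan(y) + ∫(-2*cos(2*y)) dy.
Step 8. Evaluate the standard form: now -y*exp(y) + exp(y) - 3*log(y - 5) - 5*log(y + 4) - sin(2*y) + atan(y).
Answer: -y*exp(y) + exp(y) - 3*log(y - 5) - 5*log(y + 4) - sin(2*y) + atan(y).


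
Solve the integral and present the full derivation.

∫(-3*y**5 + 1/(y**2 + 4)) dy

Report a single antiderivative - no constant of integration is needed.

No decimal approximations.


Step 1. Rewrite: now ∫(-3*y**5) dy + ∫(1/(y**2 + 4)) dy.
Step 2. Evaluate the standard form: now atan(y/2)/2 + ∫(-3*y**5) dy.
Step 3. Evaluate the standard form: now -y**6/2 + atan(y/2)/2.
Answer: -y**6/2 + atan(y/2)/2.


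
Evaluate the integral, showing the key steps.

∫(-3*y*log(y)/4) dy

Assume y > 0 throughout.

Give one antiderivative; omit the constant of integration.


Step 1. Integrate ∫(-3*y*log(y)/4) dy by parts with u = log(y), dv = (-3*y/4) dy, so v = -3*y**2/8 [assuming y > 0]: now -3*y**2*log(y)/8 + ∫(3*y/8) dy.
Step 2. Evaluate the standard form: now -3*y**2*log(y)/8 + 3*y**2/16.
Answer: -3*y**2*log(y)/8 + 3*y**2/16.


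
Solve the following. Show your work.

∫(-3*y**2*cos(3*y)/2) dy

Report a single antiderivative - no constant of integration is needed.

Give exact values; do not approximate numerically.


Step 1. Integrate ∫(-3*y**2*cos(3*y)/2) dy by parts with u = y**2, dv = (-3*cos(3*y)/2) dy, so v = -sin(3*y)/2: now -y**2*sin(3*y)/2 + ∫(y*sin(3*y)) dy.
Step 2. Integrate ∫(y*sin(3*y)) dy by parts with u = y, dv = (sin(3*y)) dy, so v = -cos(3*y)/3: now -y**2*sin(3*y)/2 - y*cos(3*y)/3 + ∫(cos(3*y)/3) dy.
Step 3. Evaluate the standard form: now -y**2*sin(3*y)/2 - y*cos(3*y)/3 + sin(3*y)/9.
Answer: -y**2*sin(3*y)/2 - y*cos(3*y)/3 + sin(3*y)/9.


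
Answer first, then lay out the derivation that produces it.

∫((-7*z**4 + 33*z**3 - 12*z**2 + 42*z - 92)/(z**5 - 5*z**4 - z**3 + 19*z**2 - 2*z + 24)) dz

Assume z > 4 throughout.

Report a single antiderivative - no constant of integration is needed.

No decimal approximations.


The answer is 2*log(z - 4) - 5*log(z - 3) - 4*log(z + 2) - 3*atan(z).
Step 1. Decompose ∫((-7*z**4 + 33*z**3 - 12*z**2 + 42*z - 92)/(z**5 - 5*z**4 - z**3 + 19*z**2 - 2*z + 24)) dz by partial fractions, (-7*z**4 + 33*z**3 - 12*z**2 + 42*z - 92)/(z**5 - 5*z**4 - z**3 + 19*z**2 - 2*z + 24) = -3/(z**2 + 1) - 4/(z + 2) - 5/(z - 3) + 2/(z - 4): now ∫(2/(z - 4)) dz + ∫(-5/(z - 3)) dz + ∫(-4/(z + 2)) dz + ∫(-3/(z**2 + 1)) dz.
Step 2. Evaluate the standard form [assuming z > 4]: now 2*log(z - 4) + ∫(-5/(z - 3)) dz + ∫(-4/(z + 2)) dz + ∫(-3/(z**2 + 1)) dz.
Step 3. Evaluate the standard form [assuming z > 3]: now 2*log(z - 4) - 5*log(z - 3) + ∫(-4/(z + 2)) dz + ∫(-3/(z**2 + 1)) dz.
Step 4. Evaluate the standard form [assuming z > -2]: now 2*log(z - 4) - 5*log(z - 3) - 4*log(z + 2) + ∫(-3/(z**2 + 1)) dz.
Step 5. Evaluate the standard form: now 2*log(z - 4) - 5*log(z - 3) - 4*log(z + 2) - 3*atan(z).
Answer: 2*log(z - 4) - 5*log(z - 3) - 4*log(z + 2) - 3*atan(z).


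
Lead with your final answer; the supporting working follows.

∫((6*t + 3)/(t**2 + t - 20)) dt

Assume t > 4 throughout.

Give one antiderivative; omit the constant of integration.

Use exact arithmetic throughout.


The answer is 3*log(t - 4) + 3*log(t + 5).
Step 1. Decompose ∫((6*t + 3)/(t**2 + t - 20)) dt by partial fractions, (6*t + 3)/(t**2 + t - 20) = 3/(t + 5) + 3/(t - 4): now ∫(3/(t - 4)) dt + ∫(3/(t + 5)) dt.
Step 2. Evaluate the standard form [assuming t > 4]: now 3*log(t - 4) + ∫(3/(t + 5)) dt.
Step 3. Evaluate the standard form [assuming t > -5]: now 3*log(t - 4) + 3*log(t + 5).
Answer: 3*log(t - 4) + 3*log(t + 5).


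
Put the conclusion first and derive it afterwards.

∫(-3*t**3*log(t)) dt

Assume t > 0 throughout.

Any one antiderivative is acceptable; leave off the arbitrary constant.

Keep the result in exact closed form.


The answer is -3*t**4*log(t)/4 + 3*t**4/16.
Step 1. Integrate ∫(-3*t**3*log(t)) dt by parts with u = log(t), dv = (-3*t**3) dt, so v = -3*t**4/4 [assuming t > 0]: now -3*t**4*log(t)/4 + ∫(3*t**3/4) dt.
Step 2. Evaluate the standard form: now -3*t**4*log(t)/4 + 3*t**4/16.
Answer: -3*t**4*log(t)/4 + 3*t**4/16.


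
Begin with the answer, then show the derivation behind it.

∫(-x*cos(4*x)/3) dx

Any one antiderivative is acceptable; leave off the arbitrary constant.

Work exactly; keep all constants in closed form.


The answer is -x*sin(4*x)/12 - cos(4*x)/48.
Step 1. Integrate ∫(-x*cos(4*x)/3) dx by parts with u = x, dv = (-cos(4*x)/3) dx, so v = -sin(4*x)/12: now -x*sin(4*x)/12 + ∫(sin(4*x)/12) dx.
Step 2. Evaluate the standard form: now -x*sin(4*x)/12 - cos(4*x)/48.
Answer: -x*sin(4*x)/12 - cos(4*x)/48.


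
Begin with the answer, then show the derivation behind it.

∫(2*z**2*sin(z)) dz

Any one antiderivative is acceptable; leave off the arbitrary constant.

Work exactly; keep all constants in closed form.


The answer is -2*z**2*cos(z) + 4*z*sin(z) + 4*cos(z).
Step 1. Integrate ∫(2*z**2*sin(z)) dz by parts with u = z**2, dv = (2*sin(z)) dz, so v = -2*cos(z): now -2*z**2*cos(z) + ∫(4*z*cos(z)) dz.
Step 2. Integrate ∫(4*z*cos(z)) dz by parts with u = z, dv = (4*cos(z)) dz, so v = 4*sin(z): now -2*z**2*cos(z) + 4*z*sin(z) + ∫(-4*sin(z)) dz.
Step 3. Evaluate the standard form: now -2*z**2*cos(z) + 4*z*sin(z) + 4*cos(z).
Answer: -2*z**2*cos(z) + 4*z*sin(z) + 4*cos(z).


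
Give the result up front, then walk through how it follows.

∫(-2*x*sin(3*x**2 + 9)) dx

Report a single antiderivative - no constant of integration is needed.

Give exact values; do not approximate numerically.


The answer is cos(3*x**2 + 9)/3.
Step 1. Substitute u = x**2 + 3, turning ∫(-2*x*sin(3*x**2 + 9)) dx into ∫(-sin(3*u)) du: now ∫(-sin(3*u)) du.
Step 2. Evaluate the standard form: now cos(3*u)/3.
Step 3. Substitute back u = x**2 + 3: now cos(3*x**2 + 9)/3.
Answer: cos(3*x**2 + 9)/3.


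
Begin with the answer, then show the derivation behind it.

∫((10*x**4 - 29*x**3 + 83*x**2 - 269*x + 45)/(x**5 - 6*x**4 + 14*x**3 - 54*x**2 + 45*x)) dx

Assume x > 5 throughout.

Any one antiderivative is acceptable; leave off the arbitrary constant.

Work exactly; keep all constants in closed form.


The answer is log(x) + 5*log(x - 5) + 4*log(x - 1) + 2*atan(x/3)/3.
Step 1. Decompose ∫((10*x**4 - 29*x**3 + 83*x**2 - 269*x + 45)/(x**5 - 6*x**4 + 14*x**3 - 54*x**2 + 45*x)) dx by partial fractions, (10*x**4 - 29*x**3 + 83*x**2 - 269*x + 45)/(x**5 - 6*x**4 + 14*x**3 - 54*x**2 + 45*x) = 2/(x**2 + 9) + 4/(x - 1) + 5/(x - 5) + 1/x: now ∫(1/x) dx + ∫(5/(x - 5)) dx + ∫(4/(x - 1)) dx + ∫(2/(x**2 + 9)) dx.
Step 2. Evaluate the standard form [assuming x > 0]: now log(x) + ∫(5/(x - 5)) dx + ∫(4/(x - 1)) dx + ∫(2/(x**2 + 9)) dx.
Step 3. Evaluate the standard form [assuming x > 1]: now log(x) + 4*log(x - 1) + ∫(5/(x - 5)) dx + ∫(2/(x**2 + 9)) dx.
Step 4. Evaluate the standard form [assuming x > 5]: now log(x) + 5*log(x - 5) + 4*log(x - 1) + ∫(2/(x**2 + 9)) dx.
Step 5. Evaluate the standard form: now log(x) + 5*log(x - 5) + 4*log(x - 1) + 2*atan(x/3)/3.
Answer: log(x) + 5*log(x - 5) + 4*log(x - 1) + 2*atan(x/3)/3.


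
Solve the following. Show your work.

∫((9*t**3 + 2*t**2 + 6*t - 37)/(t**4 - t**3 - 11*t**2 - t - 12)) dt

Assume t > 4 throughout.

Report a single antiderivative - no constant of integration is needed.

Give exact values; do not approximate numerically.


Step 1. Decompose ∫((9*t**3 + 2*t**2 + 6*t - 37)/(t**4 - t**3 - 11*t**2 - t - 12)) dt by partial fractions, (9*t**3 + 2*t**2 + 6*t - 37)/(t**4 - t**3 - 11*t**2 - t - 12) = 3/(t**2 + 1) + 4/(t + 3) + 5/(t - 4): now ∫(5/(t - 4)) dt + ∫(4/(t + 3)) dt + ∫(3/(t**2 + 1)) dt.
Step 2. Evaluate the standard form [assuming t > 4]: now 5*log(t - 4) + ∫(4/(t + 3)) dt + ∫(3/(t**2 + 1)) dt.
Step 3. Evaluate the standard form [assuming t > -3]: now 5*log(t - 4) + 4*log(t + 3) + ∫(3/(t**2 + 1)) dt.
Step 4. Evaluate the standard form: now 5*log(t - 4) + 4*log(t + 3) + 3*atan(t).
Answer: 5*log(t - 4) + 4*log(t + 3) + 3*atan(t).


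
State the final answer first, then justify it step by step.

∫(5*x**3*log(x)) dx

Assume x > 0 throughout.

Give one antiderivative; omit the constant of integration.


The answer is 5*x**4*log(x)/4 - 5*x**4/16.
Step 1. Integrate ∫(5*x**3*log(x)) dx by parts with u = log(x), dv = (5*x**3) dx, so v = 5*x**4/4 [assuming x > 0]: now 5*x**4*log(x)/4 + ∫(-5*x**3/4) dx.
Step 2. Evaluate the standard form: now 5*x**4*log(x)/4 - 5*x**4/16.
Answer: 5*x**4*log(x)/4 - 5*x**4/16.


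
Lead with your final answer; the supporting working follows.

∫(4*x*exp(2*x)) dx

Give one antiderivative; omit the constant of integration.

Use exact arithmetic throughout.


The answer is 2*x*exp(2*x) - exp(2*x).
Step 1. Integrate ∫(4*x*exp(2*x)) dx by parts with u = x, dv = (4*exp(2*x)) dx, so v = 2*exp(2*x): now 2*x*exp(2*x) + ∫(-2*exp(2*x)) dx.
Step 2. Evaluate the standard form: now 2*x*exp(2*x) - exp(2*x).
Answer: 2*x*exp(2*x) - exp(2*x).


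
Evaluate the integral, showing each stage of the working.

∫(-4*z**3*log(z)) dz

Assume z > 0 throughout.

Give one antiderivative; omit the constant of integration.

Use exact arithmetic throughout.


Step 1. Integrate ∫(-4*z**3*log(z)) dz by parts with u = log(z), dv = (-4*z**3) dz, so v = -z**4 [assuming z > 0]: now -z**4*log(z) + ∫(z**3) dz.
Step 2. Evaluate the standard form: now -z**4*log(z) + z**4/4.
Answer: -z**4*log(z) + z**4/4.


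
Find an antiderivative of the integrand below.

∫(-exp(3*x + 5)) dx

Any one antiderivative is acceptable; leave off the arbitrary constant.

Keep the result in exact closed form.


Answer: -exp(3*x + 5)/3.


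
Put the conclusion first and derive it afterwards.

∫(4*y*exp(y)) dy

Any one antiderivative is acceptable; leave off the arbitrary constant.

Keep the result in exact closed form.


The answer is 4*y*exp(y) - 4*exp(y).
Step 1. Integrate ∫(4*y*exp(y)) dy by parts with u = y, dv = (4*exp(y)) dy, so v = 4*exp(y): now 4*y*exp(y) + ∫(-4*exp(y)) dy.
Step 2. Evaluate the standard form: now 4*y*exp(y) - 4*exp(y).
Answer: 4*y*exp(y) - 4*exp(y).


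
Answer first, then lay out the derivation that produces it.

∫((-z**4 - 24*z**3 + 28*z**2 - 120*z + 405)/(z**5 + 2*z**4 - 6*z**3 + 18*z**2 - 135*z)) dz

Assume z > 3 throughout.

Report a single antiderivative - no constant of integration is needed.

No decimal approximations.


The answer is -3*log(z) - log(z - 3) + 3*log(z + 5) - 4*atan(z/3)/3.
Step 1. Decompose ∫((-z**4 - 24*z**3 + 28*z**2 - 120*z + 405)/(z**5 + 2*z**4 - 6*z**3 + 18*z**2 - 135*z)) dz by partial fractions, (-z**4 - 24*z**3 + 28*z**2 - 120*z + 405)/(z**5 + 2*z**4 - 6*z**3 + 18*z**2 - 135*z) = -4/(z**2 + 9) + 3/(z + 5) - 1/(z - 3) - 3/z: now ∫(-3/z) dz + ∫(-1/(z - 3)) dz + ∫(3/(z + 5)) dz + ∫(-4/(z**2 + 9)) dz.
Step 2. Evaluate the standard form [assuming z > -5]: now 3*log(z + 5) + ∫(-3/z) dz + ∫(-1/(z - 3)) dz + ∫(-4/(z**2 + 9)) dz.
Step 3. Evaluate the standard form [assuming z > 0]: now -3*log(z) + 3*log(z + 5) + ∫(-1/(z - 3)) dz + ∫(-4/(z**2 + 9)) dz.
Step 4. Evaluate the standard form [assuming z > 3]: now -3*log(z) - log(z - 3) + 3*log(z + 5) + ∫(-4/(z**2 + 9)) dz.
Step 5. Evaluate the standard form: now -3*log(z) - log(z - 3) + 3*log(z + 5) - 4*atan(z/3)/3.
Answer: -3*log(z) - log(z - 3) + 3*log(z + 5) - 4*atan(z/3)/3.


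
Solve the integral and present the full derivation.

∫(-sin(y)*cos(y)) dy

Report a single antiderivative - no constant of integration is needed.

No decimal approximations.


Step 1. Substitute u = sin(y), turning ∫(-sin(y)*cos(y)) dy into ∫(-u) du: now ∫(-u) du.
Step 2. Evaluate the standard form: now -u**2/2.
Step 3. Substitute back u = sin(y): now -sin(y)**2/2.
Answer: -sin(y)**2/2.


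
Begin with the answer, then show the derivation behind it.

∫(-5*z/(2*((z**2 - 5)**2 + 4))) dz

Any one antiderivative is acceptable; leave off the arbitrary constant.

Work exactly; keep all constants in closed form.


The answer is -5*atan(z**2/2 - 5/2)/8.
Step 1. Substitute u = z**2 - 5, turning ∫(-5*z/(2*((z**2 - 5)**2 + 4))) dz into ∫(-5/(4*(u**2 + 4))) du: now ∫(-5/(4*(u**2 + 4))) du.
Step 2. Evaluate the standard form: now -5*atan(u/2)/8.
Step 3. Substitute back u = z**2 - 5: now -5*atan(z**2/2 - 5/2)/8.
Answer: -5*atan(z**2/2 - 5/2)/8.


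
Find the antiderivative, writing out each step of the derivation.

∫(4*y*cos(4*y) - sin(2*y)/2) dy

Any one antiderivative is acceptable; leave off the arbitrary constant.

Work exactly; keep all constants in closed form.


Step 1. Rewrite: now ∫(4*y*cos(4*y)) dy + ∫(-sin(2*y)/2) dy.
Step 2. Evaluate the standard form: now cos(2*y)/4 + ∫(4*y*cos(4*y)) dy.
Step 3. Integrate ∫(4*y*cos(4*y)) dy by parts with u = y, dv = (4*cos(4*y)) dy, so v = sin(4*y): now y*sin(4*y) + cos(2*y)/4 + ∫(-sin(4*y)) dy.
Step 4. Evaluate the standard form: now y*sin(4*y) + cos(2*y)/4 + cos(4*y)/4.
Answer: y*sin(4*y) + cos(2*y)/4 + cos(4*y)/4.


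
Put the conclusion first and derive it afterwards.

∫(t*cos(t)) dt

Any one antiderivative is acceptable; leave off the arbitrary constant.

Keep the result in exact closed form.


The answer is t*sin(t) + cos(t).
Step 1. Integrate ∫(t*cos(t)) dt by parts with u = t, dv = (cos(t)) dt, so v = sin(t): now t*sin(t) + ∫(-sin(t)) dt.
Step 2. Evaluate the standard form: now t*sin(t) + cos(t).
Answer: t*sin(t) + cos(t).


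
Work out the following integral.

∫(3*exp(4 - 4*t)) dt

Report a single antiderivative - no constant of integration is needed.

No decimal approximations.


Answer: -3*exp(4 - 4*t)/4.


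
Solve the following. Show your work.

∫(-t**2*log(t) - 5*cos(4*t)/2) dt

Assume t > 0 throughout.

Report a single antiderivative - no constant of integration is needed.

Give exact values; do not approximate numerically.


Step 1. Rewrite: now ∫(-t**2*log(t)) dt + ∫(-5*cos(4*t)/2) dt.
Step 2. Evaluate the standard form: now -5*sin(4*t)/8 + ∫(-t**2*log(t)) dt.
Step 3. Integrate ∫(-t**2*log(t)) dt by parts with u = log(t), dv = (-t**2) dt, so v = -t**3/3 [assuming t > 0]: now -t**3*log(t)/3 - 5*sin(4*t)/8 + ∫(t**2/3) dt.
Step 4. Evaluate the standard form: now -t**3*log(t)/3 + t**3/9 - 5*sin(4*t)/8.
Answer: -t**3*log(t)/3 + t**3/9 - 5*sin(4*t)/8.


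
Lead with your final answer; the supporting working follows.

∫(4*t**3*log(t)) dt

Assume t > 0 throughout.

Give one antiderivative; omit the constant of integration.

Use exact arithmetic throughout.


The answer is t**4*log(t) - t**4/4.
Step 1. Integrate ∫(4*t**3*log(t)) dt by parts with u = log(t), dv = (4*t**3) dt, so v = t**4 [assuming t > 0]: now t**4*log(t) + ∫(-t**3) dt.
Step 2. Evaluate the standard form: now t**4*log(t) - t**4/4.
Answer: t**4*log(t) - t**4/4.


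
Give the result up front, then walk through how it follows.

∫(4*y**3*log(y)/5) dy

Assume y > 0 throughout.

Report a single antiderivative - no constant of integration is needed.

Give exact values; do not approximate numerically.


The answer is y**4*log(y)/5 - y**4/20.
Step 1. Integrate ∫(4*y**3*log(y)/5) dy by parts with u = log(y), dv = (4*y**3/5) dy, so v = y**4/5 [assuming y > 0]: now y**4*log(y)/5 + ∫(-y**3/5) dy.
Step 2. Evaluate the standard form: now y**4*log(y)/5 - y**4/20.
Answer: y**4*log(y)/5 - y**4/20.


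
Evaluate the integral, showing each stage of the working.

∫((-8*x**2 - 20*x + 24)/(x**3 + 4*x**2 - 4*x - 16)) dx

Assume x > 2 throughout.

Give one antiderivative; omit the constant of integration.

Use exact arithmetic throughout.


Step 1. Decompose ∫((-8*x**2 - 20*x + 24)/(x**3 + 4*x**2 - 4*x - 16)) dx by partial fractions, (-8*x**2 - 20*x + 24)/(x**3 + 4*x**2 - 4*x - 16) = -2/(x + 4) - 4/(x + 2) - 2/(x - 2): now ∫(-2/(x - 2)) dx + ∫(-4/(x + 2)) dx + ∫(-2/(x + 4)) dx.
Step 2. Evaluate the standard form [assuming x > 2]: now -2*log(x - 2) + ∫(-4/(x + 2)) dx + ∫(-2/(x + 4)) dx.
Step 3. Evaluate the standard form [assuming x > -4]: now -2*log(x - 2) - 2*log(x + 4) + ∫(-4/(x + 2)) dx.
Step 4. Evaluate the standard form [assuming x > -2]: now -2*log(x - 2) - 4*log(x + 2) - 2*log(x + 4).
Answer: -2*log(x - 2) - 4*log(x + 2) - 2*log(x + 4).


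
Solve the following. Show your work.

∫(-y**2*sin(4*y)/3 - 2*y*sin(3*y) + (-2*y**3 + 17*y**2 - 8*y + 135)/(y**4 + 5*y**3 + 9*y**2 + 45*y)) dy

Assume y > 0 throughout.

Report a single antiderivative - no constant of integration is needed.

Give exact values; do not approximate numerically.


Step 1. Rewrite: now ∫(-2*y*sin(3*y)) dy + ∫(-y**2*sin(4*y)/3) dy + ∫((-2*y**3 + 17*y**2 - 8*y + 135)/(y**4 + 5*y**3 + 9*y**2 + 45*y)) dy.
Step 2. Integrate ∫(-y**2*sin(4*y)/3) dy by parts with u = y**2, dv = (-sin(4*y)/3) dy, so v = cos(4*y)/12: now y**2*cos(4*y)/12 + ∫(-2*y*sin(3*y)) dy + ∫(-y*cos(4*y)/6) dy + ∫((-2*y**3 + 17*y**2 - 8*y + 135)/(y**4 + 5*y**3 + 9*y**2 + 45*y)) dy.
Step 3. Integrate ∫(-y*cos(4*y)/6) dy by parts with u = y, dv = (-cos(4*y)/6) dy, so v = -sin(4*y)/24: now y**2*cos(4*y)/12 - y*sin(4*y)/24 + ∫(-2*y*sin(3*y)) dy + ∫((-2*y**3 + 17*y**2 - 8*y + 135)/(y**4 + 5*y**3 + 9*y**2 + 45*y)) dy + ∫(sin(4*y)/24) dy.
Step 4. Evaluate the standard form: now y**2*cos(4*y)/12 - y*sin(4*y)/24 - cos(4*y)/96 + ∫(-2*y*sin(3*y)) dy + ∫((-2*y**3 + 17*y**2 - 8*y + 135)/(y**4 + 5*y**3 + 9*y**2 + 45*y)) dy.
Step 5. Decompose ∫((-2*y**3 + 17*y**2 - 8*y + 135)/(y**4 + 5*y**3 + 9*y**2 + 45*y)) dy by partial fractions, (-2*y**3 + 17*y**2 - 8*y + 135)/(y**4 + 5*y**3 + 9*y**2 + 45*y) = 2/(y**2 + 9) - 5/(y + 5) + 3/y: now y**2*cos(4*y)/12 - y*sin(4*y)/24 - cos(4*y)/96 + ∫(3/y) dy + ∫(-2*y*sin(3*y)) dy + ∫(-5/(y + 5)) dy + ∫(2/(y**2 + 9)) dy.
Step 6. Evaluate the standard form [assuming y > -5]: now y**2*cos(4*y)/12 - y*sin(4*y)/24 - 5*log(y + 5) - cos(4*y)/96 + ∫(3/y) dy + ∫(-2*y*sin(3*y)) dy + ∫(2/(y**2 + 9)) dy.
Step 7. Evaluate the standard form [assuming y > 0]: now y**2*cos(4*y)/12 - y*sin(4*y)/24 + 3*log(y) - 5*log(y + 5) - cos(4*y)/96 + ∫(-2*y*sin(3*y)) dy + ∫(2/(y**2 + 9)) dy.
Step 8. Evaluate the standard form: now y**2*cos(4*y)/12 - y*sin(4*y)/24 + 3*log(y) - 5*log(y + 5) - cos(4*y)/96 + 2*atan(y/3)/3 + ∫(-2*y*sin(3*y)) dy.
Step 9. Integrate ∫(-2*y*sin(3*y)) dy by parts with u = y, dv = (-2*sin(3*y)) dy, so v = 2*cos(3*y)/3: now y**2*cos(4*y)/12 - y*sin(4*y)/24 + 2*y*cos(3*y)/3 + 3*log(y) - 5*log(y + 5) - cos(4*y)/96 + 2*atan(y/3)/3 + ∫(-2*cos(3*y)/3) dy.
Step 10. Evaluate the standard form: now y**2*cos(4*y)/12 - y*sin(4*y)/24 + 2*y*cos(3*y)/3 + 3*log(y) - 5*log(y + 5) - 2*sin(3*y)/9 - cos(4*y)/96 + 2*atan(y/3)/3.
Answer: y**2*cos(4*y)/12 - y*sin(4*y)/24 + 2*y*cos(3*y)/3 + 3*log(y) - 5*log(y + 5) - 2*sin(3*y)/9 - cos(4*y)/96 + 2*atan(y/3)/3.


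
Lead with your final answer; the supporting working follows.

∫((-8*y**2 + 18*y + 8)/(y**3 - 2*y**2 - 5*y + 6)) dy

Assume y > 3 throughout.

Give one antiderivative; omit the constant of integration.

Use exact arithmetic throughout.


The answer is -log(y - 3) - 3*log(y - 1) - 4*log(y + 2).
Step 1. Decompose ∫((-8*y**2 + 18*y + 8)/(y**3 - 2*y**2 - 5*y + 6)) dy by partial fractions, (-8*y**2 + 18*y + 8)/(y**3 - 2*y**2 - 5*y + 6) = -4/(y + 2) - 3/(y - 1) - 1/(y - 3): now ∫(-1/(y - 3)) dy + ∫(-3/(y - 1)) dy + ∫(-4/(y + 2)) dy.
Step 2. Evaluate the standard form [assuming y > 1]: now -3*log(y - 1) + ∫(-1/(y - 3)) dy + ∫(-4/(y + 2)) dy.
Step 3. Evaluate the standard form [assuming y > -2]: now -3*log(y - 1) - 4*log(y + 2) + ∫(-1/(y - 3)) dy.
Step 4. Evaluate the standard form [assuming y > 3]: now -log(y - 3) - 3*log(y - 1) - 4*log(y + 2).
Answer: -log(y - 3) - 3*log(y - 1) - 4*log(y + 2).
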